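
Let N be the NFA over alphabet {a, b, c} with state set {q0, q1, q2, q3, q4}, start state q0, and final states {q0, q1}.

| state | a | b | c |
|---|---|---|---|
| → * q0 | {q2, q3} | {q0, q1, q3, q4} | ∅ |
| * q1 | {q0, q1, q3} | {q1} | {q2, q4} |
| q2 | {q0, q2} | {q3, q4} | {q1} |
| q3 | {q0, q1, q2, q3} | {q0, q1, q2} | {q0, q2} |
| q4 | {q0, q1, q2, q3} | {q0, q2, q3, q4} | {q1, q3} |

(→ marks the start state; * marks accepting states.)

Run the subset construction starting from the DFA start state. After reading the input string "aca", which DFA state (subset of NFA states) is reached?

{q0, q1, q2, q3}

Start: {q0}.
δ(q0,a) = {q2, q3}.
Union: {q2, q3}.
After a: {q2, q3}.
δ(q2,c) = {q1}; δ(q3,c) = {q0, q2}.
Union: {q0, q1, q2}.
After c: {q0, q1, q2}.
δ(q0,a) = {q2, q3}; δ(q1,a) = {q0, q1, q3}; δ(q2,a) = {q0, q2}.
Union: {q0, q1, q2, q3}.
After a: {q0, q1, q2, q3}.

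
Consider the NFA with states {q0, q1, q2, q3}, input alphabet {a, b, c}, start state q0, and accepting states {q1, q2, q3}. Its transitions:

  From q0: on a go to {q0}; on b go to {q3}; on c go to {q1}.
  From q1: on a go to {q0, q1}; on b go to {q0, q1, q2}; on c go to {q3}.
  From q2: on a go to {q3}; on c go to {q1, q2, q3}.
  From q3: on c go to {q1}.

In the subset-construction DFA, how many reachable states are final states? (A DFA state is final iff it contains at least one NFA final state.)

8

Start state of the DFA: {q0}.
{q0} --a--> {q0}  [seen]
{q0} --b--> {q3}  [new]
{q0} --c--> {q1}  [new]
{q3} --a--> ∅  [new]
{q3} --b--> ∅  [seen]
{q3} --c--> {q1}  [seen]
{q1} --a--> {q0, q1}  [new]
{q1} --b--> {q0, q1, q2}  [new]
{q1} --c--> {q3}  [seen]
∅ --a--> ∅  [seen]
∅ --b--> ∅  [seen]
∅ --c--> ∅  [seen]
{q0, q1} --a--> {q0, q1}  [seen]
{q0, q1} --b--> {q0, q1, q2, q3}  [new]
{q0, q1} --c--> {q1, q3}  [new]
{q0, q1, q2} --a--> {q0, q1, q3}  [new]
{q0, q1, q2} --b--> {q0, q1, q2, q3}  [seen]
{q0, q1, q2} --c--> {q1, q2, q3}  [new]
{q0, q1, q2, q3} --a--> {q0, q1, q3}  [seen]
{q0, q1, q2, q3} --b--> {q0, q1, q2, q3}  [seen]
{q0, q1, q2, q3} --c--> {q1, q2, q3}  [seen]
{q1, q3} --a--> {q0, q1}  [seen]
{q1, q3} --b--> {q0, q1, q2}  [seen]
{q1, q3} --c--> {q1, q3}  [seen]
{q0, q1, q3} --a--> {q0, q1}  [seen]
{q0, q1, q3} --b--> {q0, q1, q2, q3}  [seen]
{q0, q1, q3} --c--> {q1, q3}  [seen]
{q1, q2, q3} --a--> {q0, q1, q3}  [seen]
{q1, q2, q3} --b--> {q0, q1, q2}  [seen]
{q1, q2, q3} --c--> {q1, q2, q3}  [seen]
Reachable DFA states: {q0}, {q3}, {q1}, ∅, {q0, q1}, {q0, q1, q2}, {q0, q1, q2, q3}, {q1, q3}, {q0, q1, q3}, {q1, q2, q3}.
Accepting DFA states (contain an NFA accepting state): {q3}, {q1}, {q0, q1}, {q0, q1, q2}, {q0, q1, q2, q3}, {q1, q3}, {q0, q1, q3}, {q1, q2, q3}.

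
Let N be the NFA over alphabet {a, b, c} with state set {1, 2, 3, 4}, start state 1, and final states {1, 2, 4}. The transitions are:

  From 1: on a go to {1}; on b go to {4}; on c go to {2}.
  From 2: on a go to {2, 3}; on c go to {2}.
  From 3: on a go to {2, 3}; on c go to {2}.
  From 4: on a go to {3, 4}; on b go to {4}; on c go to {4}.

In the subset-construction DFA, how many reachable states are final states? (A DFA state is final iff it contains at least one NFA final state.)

Start state of the DFA: {1}.
{1} --a--> {1}  [seen]
{1} --b--> {4}  [new]
{1} --c--> {2}  [new]
{4} --a--> {3, 4}  [new]
{4} --b--> {4}  [seen]
{4} --c--> {4}  [seen]
{2} --a--> {2, 3}  [new]
{2} --b--> ∅  [new]
{2} --c--> {2}  [seen]
{3, 4} --a--> {2, 3, 4}  [new]
{3, 4} --b--> {4}  [seen]
{3, 4} --c--> {2, 4}  [new]
{2, 3} --a--> {2, 3}  [seen]
{2, 3} --b--> ∅  [seen]
{2, 3} --c--> {2}  [seen]
∅ --a--> ∅  [seen]
∅ --b--> ∅  [seen]
∅ --c--> ∅  [seen]
{2, 3, 4} --a--> {2, 3, 4}  [seen]
{2, 3, 4} --b--> {4}  [seen]
{2, 3, 4} --c--> {2, 4}  [seen]
{2, 4} --a--> {2, 3, 4}  [seen]
{2, 4} --b--> {4}  [seen]
{2, 4} --c--> {2, 4}  [seen]
Reachable DFA states: {1}, {4}, {2}, {3, 4}, {2, 3}, ∅, {2, 3, 4}, {2, 4}.
Accepting DFA states (contain an NFA accepting state): {1}, {4}, {2}, {3, 4}, {2, 3}, {2, 3, 4}, {2, 4}.

7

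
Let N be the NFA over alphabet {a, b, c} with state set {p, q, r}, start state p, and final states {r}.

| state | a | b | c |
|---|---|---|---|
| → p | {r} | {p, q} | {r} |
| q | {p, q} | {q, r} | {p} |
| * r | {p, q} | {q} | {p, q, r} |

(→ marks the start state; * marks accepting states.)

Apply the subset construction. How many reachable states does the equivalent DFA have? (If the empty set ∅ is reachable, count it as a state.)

7

Start state of the DFA: {p}.
{p} --a--> {r}  [new]
{p} --b--> {p, q}  [new]
{p} --c--> {r}  [seen]
{r} --a--> {p, q}  [seen]
{r} --b--> {q}  [new]
{r} --c--> {p, q, r}  [new]
{p, q} --a--> {p, q, r}  [seen]
{p, q} --b--> {p, q, r}  [seen]
{p, q} --c--> {p, r}  [new]
{q} --a--> {p, q}  [seen]
{q} --b--> {q, r}  [new]
{q} --c--> {p}  [seen]
{p, q, r} --a--> {p, q, r}  [seen]
{p, q, r} --b--> {p, q, r}  [seen]
{p, q, r} --c--> {p, q, r}  [seen]
{p, r} --a--> {p, q, r}  [seen]
{p, r} --b--> {p, q}  [seen]
{p, r} --c--> {p, q, r}  [seen]
{q, r} --a--> {p, q}  [seen]
{q, r} --b--> {q, r}  [seen]
{q, r} --c--> {p, q, r}  [seen]
Reachable DFA states: {p}, {r}, {p, q}, {q}, {p, q, r}, {p, r}, {q, r}.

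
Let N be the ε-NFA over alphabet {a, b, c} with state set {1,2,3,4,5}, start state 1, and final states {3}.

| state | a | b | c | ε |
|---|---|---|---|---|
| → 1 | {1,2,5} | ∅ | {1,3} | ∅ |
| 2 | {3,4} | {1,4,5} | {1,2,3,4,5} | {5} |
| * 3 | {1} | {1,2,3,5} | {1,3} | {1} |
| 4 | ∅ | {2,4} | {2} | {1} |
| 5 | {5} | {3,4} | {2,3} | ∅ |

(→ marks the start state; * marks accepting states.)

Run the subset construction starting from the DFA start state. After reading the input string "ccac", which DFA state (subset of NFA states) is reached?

Start: {1}.
δ(1,c) = {1,3}.
Union: {1,3}.
After c: {1,3}.
δ(1,c) = {1,3}; δ(3,c) = {1,3}.
Union: {1,3}.
After c: {1,3}.
δ(1,a) = {1,2,5}; δ(3,a) = {1}.
Union: {1,2,5}.
After a: {1,2,5}.
δ(1,c) = {1,3}; δ(2,c) = {1,2,3,4,5}; δ(5,c) = {2,3}.
Union: {1,2,3,4,5}.
After c: {1,2,3,4,5}.

{1,2,3,4,5}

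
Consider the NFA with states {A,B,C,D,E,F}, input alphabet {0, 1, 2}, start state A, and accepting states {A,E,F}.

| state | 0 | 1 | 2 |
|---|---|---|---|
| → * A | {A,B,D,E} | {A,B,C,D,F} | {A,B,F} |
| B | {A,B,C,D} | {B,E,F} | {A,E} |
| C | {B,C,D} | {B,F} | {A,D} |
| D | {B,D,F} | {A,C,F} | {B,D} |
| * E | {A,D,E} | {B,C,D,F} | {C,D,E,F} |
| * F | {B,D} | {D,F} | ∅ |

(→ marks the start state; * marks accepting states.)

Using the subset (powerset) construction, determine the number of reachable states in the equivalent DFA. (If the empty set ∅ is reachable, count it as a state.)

8

Start state of the DFA: {A}.
{A} --0--> {A,B,D,E}  [new]
{A} --1--> {A,B,C,D,F}  [new]
{A} --2--> {A,B,F}  [new]
{A,B,D,E} --0--> {A,B,C,D,E,F}  [new]
{A,B,D,E} --1--> {A,B,C,D,E,F}  [seen]
{A,B,D,E} --2--> {A,B,C,D,E,F}  [seen]
{A,B,C,D,F} --0--> {A,B,C,D,E,F}  [seen]
{A,B,C,D,F} --1--> {A,B,C,D,E,F}  [seen]
{A,B,C,D,F} --2--> {A,B,D,E,F}  [new]
{A,B,F} --0--> {A,B,C,D,E}  [new]
{A,B,F} --1--> {A,B,C,D,E,F}  [seen]
{A,B,F} --2--> {A,B,E,F}  [new]
{A,B,C,D,E,F} --0--> {A,B,C,D,E,F}  [seen]
{A,B,C,D,E,F} --1--> {A,B,C,D,E,F}  [seen]
{A,B,C,D,E,F} --2--> {A,B,C,D,E,F}  [seen]
{A,B,D,E,F} --0--> {A,B,C,D,E,F}  [seen]
{A,B,D,E,F} --1--> {A,B,C,D,E,F}  [seen]
{A,B,D,E,F} --2--> {A,B,C,D,E,F}  [seen]
{A,B,C,D,E} --0--> {A,B,C,D,E,F}  [seen]
{A,B,C,D,E} --1--> {A,B,C,D,E,F}  [seen]
{A,B,C,D,E} --2--> {A,B,C,D,E,F}  [seen]
{A,B,E,F} --0--> {A,B,C,D,E}  [seen]
{A,B,E,F} --1--> {A,B,C,D,E,F}  [seen]
{A,B,E,F} --2--> {A,B,C,D,E,F}  [seen]
Reachable DFA states: {A}, {A,B,D,E}, {A,B,C,D,F}, {A,B,F}, {A,B,C,D,E,F}, {A,B,D,E,F}, {A,B,C,D,E}, {A,B,E,F}.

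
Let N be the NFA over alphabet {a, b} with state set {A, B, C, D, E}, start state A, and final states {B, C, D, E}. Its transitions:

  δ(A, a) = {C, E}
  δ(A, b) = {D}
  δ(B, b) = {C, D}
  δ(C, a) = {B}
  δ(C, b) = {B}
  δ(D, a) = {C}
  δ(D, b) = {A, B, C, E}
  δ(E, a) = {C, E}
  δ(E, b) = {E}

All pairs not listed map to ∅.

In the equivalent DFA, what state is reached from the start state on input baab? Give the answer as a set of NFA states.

{C, D}

Start: {A}.
δ(A,b) = {D}.
Union: {D}.
After b: {D}.
δ(D,a) = {C}.
Union: {C}.
After a: {C}.
δ(C,a) = {B}.
Union: {B}.
After a: {B}.
δ(B,b) = {C, D}.
Union: {C, D}.
After b: {C, D}.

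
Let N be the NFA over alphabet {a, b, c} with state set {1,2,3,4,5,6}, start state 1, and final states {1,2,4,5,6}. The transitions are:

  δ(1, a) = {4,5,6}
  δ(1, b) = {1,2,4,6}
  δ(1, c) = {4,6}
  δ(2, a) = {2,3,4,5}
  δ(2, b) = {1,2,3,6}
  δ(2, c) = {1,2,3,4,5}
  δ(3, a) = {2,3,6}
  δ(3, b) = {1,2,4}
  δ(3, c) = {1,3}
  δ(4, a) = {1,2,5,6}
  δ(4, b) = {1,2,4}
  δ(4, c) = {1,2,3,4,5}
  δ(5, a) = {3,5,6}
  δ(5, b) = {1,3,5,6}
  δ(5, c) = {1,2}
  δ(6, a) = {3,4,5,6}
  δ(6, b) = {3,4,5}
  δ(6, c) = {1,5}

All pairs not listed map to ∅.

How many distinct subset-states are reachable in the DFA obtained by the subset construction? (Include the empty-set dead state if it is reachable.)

6

Start state of the DFA: {1}.
{1} --a--> {4,5,6}  [new]
{1} --b--> {1,2,4,6}  [new]
{1} --c--> {4,6}  [new]
{4,5,6} --a--> {1,2,3,4,5,6}  [new]
{4,5,6} --b--> {1,2,3,4,5,6}  [seen]
{4,5,6} --c--> {1,2,3,4,5}  [new]
{1,2,4,6} --a--> {1,2,3,4,5,6}  [seen]
{1,2,4,6} --b--> {1,2,3,4,5,6}  [seen]
{1,2,4,6} --c--> {1,2,3,4,5,6}  [seen]
{4,6} --a--> {1,2,3,4,5,6}  [seen]
{4,6} --b--> {1,2,3,4,5}  [seen]
{4,6} --c--> {1,2,3,4,5}  [seen]
{1,2,3,4,5,6} --a--> {1,2,3,4,5,6}  [seen]
{1,2,3,4,5,6} --b--> {1,2,3,4,5,6}  [seen]
{1,2,3,4,5,6} --c--> {1,2,3,4,5,6}  [seen]
{1,2,3,4,5} --a--> {1,2,3,4,5,6}  [seen]
{1,2,3,4,5} --b--> {1,2,3,4,5,6}  [seen]
{1,2,3,4,5} --c--> {1,2,3,4,5,6}  [seen]
Reachable DFA states: {1}, {4,5,6}, {1,2,4,6}, {4,6}, {1,2,3,4,5,6}, {1,2,3,4,5}.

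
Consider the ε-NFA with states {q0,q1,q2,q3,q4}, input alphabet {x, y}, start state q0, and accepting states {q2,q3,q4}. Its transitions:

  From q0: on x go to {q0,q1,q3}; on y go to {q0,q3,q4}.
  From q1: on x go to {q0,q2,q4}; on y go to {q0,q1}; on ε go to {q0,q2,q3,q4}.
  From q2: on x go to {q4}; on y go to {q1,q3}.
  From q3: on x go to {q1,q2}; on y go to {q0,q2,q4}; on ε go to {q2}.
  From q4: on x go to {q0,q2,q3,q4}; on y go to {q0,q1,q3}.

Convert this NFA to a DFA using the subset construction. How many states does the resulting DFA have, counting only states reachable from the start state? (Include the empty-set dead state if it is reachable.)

3

Start state of the DFA: {q0} (ε-closure of the NFA start).
{q0} --x--> {q0,q1,q2,q3,q4}  [new]
{q0} --y--> {q0,q2,q3,q4}  [new]
{q0,q1,q2,q3,q4} --x--> {q0,q1,q2,q3,q4}  [seen]
{q0,q1,q2,q3,q4} --y--> {q0,q1,q2,q3,q4}  [seen]
{q0,q2,q3,q4} --x--> {q0,q1,q2,q3,q4}  [seen]
{q0,q2,q3,q4} --y--> {q0,q1,q2,q3,q4}  [seen]
Reachable DFA states: {q0}, {q0,q1,q2,q3,q4}, {q0,q2,q3,q4}.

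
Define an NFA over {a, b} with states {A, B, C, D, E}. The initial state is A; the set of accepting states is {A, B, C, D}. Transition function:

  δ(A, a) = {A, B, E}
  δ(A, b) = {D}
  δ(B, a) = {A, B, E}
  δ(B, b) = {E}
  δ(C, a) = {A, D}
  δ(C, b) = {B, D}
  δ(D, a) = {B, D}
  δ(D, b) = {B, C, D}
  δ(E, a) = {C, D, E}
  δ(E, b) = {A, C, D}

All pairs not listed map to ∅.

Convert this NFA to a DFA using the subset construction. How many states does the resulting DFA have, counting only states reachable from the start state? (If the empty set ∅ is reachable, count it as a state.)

10

Start state of the DFA: {A}.
{A} --a--> {A, B, E}  [new]
{A} --b--> {D}  [new]
{A, B, E} --a--> {A, B, C, D, E}  [new]
{A, B, E} --b--> {A, C, D, E}  [new]
{D} --a--> {B, D}  [new]
{D} --b--> {B, C, D}  [new]
{A, B, C, D, E} --a--> {A, B, C, D, E}  [seen]
{A, B, C, D, E} --b--> {A, B, C, D, E}  [seen]
{A, C, D, E} --a--> {A, B, C, D, E}  [seen]
{A, C, D, E} --b--> {A, B, C, D}  [new]
{B, D} --a--> {A, B, D, E}  [new]
{B, D} --b--> {B, C, D, E}  [new]
{B, C, D} --a--> {A, B, D, E}  [seen]
{B, C, D} --b--> {B, C, D, E}  [seen]
{A, B, C, D} --a--> {A, B, D, E}  [seen]
{A, B, C, D} --b--> {B, C, D, E}  [seen]
{A, B, D, E} --a--> {A, B, C, D, E}  [seen]
{A, B, D, E} --b--> {A, B, C, D, E}  [seen]
{B, C, D, E} --a--> {A, B, C, D, E}  [seen]
{B, C, D, E} --b--> {A, B, C, D, E}  [seen]
Reachable DFA states: {A}, {A, B, E}, {D}, {A, B, C, D, E}, {A, C, D, E}, {B, D}, {B, C, D}, {A, B, C, D}, {A, B, D, E}, {B, C, D, E}.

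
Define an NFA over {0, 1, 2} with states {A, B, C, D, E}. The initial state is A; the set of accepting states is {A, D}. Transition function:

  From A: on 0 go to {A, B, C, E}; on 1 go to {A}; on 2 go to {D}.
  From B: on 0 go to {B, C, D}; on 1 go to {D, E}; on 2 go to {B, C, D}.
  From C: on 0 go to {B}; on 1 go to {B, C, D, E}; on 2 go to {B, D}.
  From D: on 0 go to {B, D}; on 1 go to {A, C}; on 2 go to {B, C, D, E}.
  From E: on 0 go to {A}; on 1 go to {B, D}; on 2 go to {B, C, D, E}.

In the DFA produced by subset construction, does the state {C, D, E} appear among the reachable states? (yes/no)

no

Start state of the DFA: {A}.
{A} --0--> {A, B, C, E}  [new]
{A} --1--> {A}  [seen]
{A} --2--> {D}  [new]
{A, B, C, E} --0--> {A, B, C, D, E}  [new]
{A, B, C, E} --1--> {A, B, C, D, E}  [seen]
{A, B, C, E} --2--> {B, C, D, E}  [new]
{D} --0--> {B, D}  [new]
{D} --1--> {A, C}  [new]
{D} --2--> {B, C, D, E}  [seen]
{A, B, C, D, E} --0--> {A, B, C, D, E}  [seen]
{A, B, C, D, E} --1--> {A, B, C, D, E}  [seen]
{A, B, C, D, E} --2--> {B, C, D, E}  [seen]
{B, C, D, E} --0--> {A, B, C, D}  [new]
{B, C, D, E} --1--> {A, B, C, D, E}  [seen]
{B, C, D, E} --2--> {B, C, D, E}  [seen]
{B, D} --0--> {B, C, D}  [new]
{B, D} --1--> {A, C, D, E}  [new]
{B, D} --2--> {B, C, D, E}  [seen]
{A, C} --0--> {A, B, C, E}  [seen]
{A, C} --1--> {A, B, C, D, E}  [seen]
{A, C} --2--> {B, D}  [seen]
{A, B, C, D} --0--> {A, B, C, D, E}  [seen]
{A, B, C, D} --1--> {A, B, C, D, E}  [seen]
{A, B, C, D} --2--> {B, C, D, E}  [seen]
{B, C, D} --0--> {B, C, D}  [seen]
{B, C, D} --1--> {A, B, C, D, E}  [seen]
{B, C, D} --2--> {B, C, D, E}  [seen]
{A, C, D, E} --0--> {A, B, C, D, E}  [seen]
{A, C, D, E} --1--> {A, B, C, D, E}  [seen]
{A, C, D, E} --2--> {B, C, D, E}  [seen]
Reachable DFA states: {A}, {A, B, C, E}, {D}, {A, B, C, D, E}, {B, C, D, E}, {B, D}, {A, C}, {A, B, C, D}, {B, C, D}, {A, C, D, E}.
{C, D, E} is not among them.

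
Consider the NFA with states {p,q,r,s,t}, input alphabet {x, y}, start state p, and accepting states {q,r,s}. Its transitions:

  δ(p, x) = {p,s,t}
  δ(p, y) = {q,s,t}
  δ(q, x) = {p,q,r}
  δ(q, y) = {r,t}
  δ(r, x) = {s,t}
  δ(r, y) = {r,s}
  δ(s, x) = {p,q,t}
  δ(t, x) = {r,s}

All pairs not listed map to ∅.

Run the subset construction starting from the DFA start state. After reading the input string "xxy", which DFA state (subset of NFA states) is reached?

{q,r,s,t}

Start: {p}.
δ(p,x) = {p,s,t}.
Union: {p,s,t}.
After x: {p,s,t}.
δ(p,x) = {p,s,t}; δ(s,x) = {p,q,t}; δ(t,x) = {r,s}.
Union: {p,q,r,s,t}.
After x: {p,q,r,s,t}.
δ(p,y) = {q,s,t}; δ(q,y) = {r,t}; δ(r,y) = {r,s}; δ(s,y) = ∅; δ(t,y) = ∅.
Union: {q,r,s,t}.
After y: {q,r,s,t}.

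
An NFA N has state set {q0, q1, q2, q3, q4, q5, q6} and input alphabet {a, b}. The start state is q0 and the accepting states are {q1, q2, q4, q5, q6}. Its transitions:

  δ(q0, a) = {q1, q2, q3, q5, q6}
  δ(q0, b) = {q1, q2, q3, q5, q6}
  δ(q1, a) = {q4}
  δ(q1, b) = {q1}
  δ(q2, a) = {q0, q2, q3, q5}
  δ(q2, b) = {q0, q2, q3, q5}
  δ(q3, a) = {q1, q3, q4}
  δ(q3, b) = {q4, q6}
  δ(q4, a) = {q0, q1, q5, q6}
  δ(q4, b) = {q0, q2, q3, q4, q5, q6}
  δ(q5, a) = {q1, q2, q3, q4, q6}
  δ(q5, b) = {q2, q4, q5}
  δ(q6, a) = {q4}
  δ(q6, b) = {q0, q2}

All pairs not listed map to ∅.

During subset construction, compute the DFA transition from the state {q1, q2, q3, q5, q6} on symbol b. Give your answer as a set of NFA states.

δ(q1,b) = {q1}; δ(q2,b) = {q0, q2, q3, q5}; δ(q3,b) = {q4, q6}; δ(q5,b) = {q2, q4, q5}; δ(q6,b) = {q0, q2}.
Union: {q0, q1, q2, q3, q4, q5, q6}.

{q0, q1, q2, q3, q4, q5, q6}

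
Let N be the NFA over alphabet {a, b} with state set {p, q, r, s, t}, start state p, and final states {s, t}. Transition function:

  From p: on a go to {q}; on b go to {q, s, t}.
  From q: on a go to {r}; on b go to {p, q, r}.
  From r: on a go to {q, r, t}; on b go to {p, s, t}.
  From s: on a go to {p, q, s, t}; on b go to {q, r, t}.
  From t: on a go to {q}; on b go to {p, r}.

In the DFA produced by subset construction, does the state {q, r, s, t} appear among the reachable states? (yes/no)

Start state of the DFA: {p}.
{p} --a--> {q}  [new]
{p} --b--> {q, s, t}  [new]
{q} --a--> {r}  [new]
{q} --b--> {p, q, r}  [new]
{q, s, t} --a--> {p, q, r, s, t}  [new]
{q, s, t} --b--> {p, q, r, t}  [new]
{r} --a--> {q, r, t}  [new]
{r} --b--> {p, s, t}  [new]
{p, q, r} --a--> {q, r, t}  [seen]
{p, q, r} --b--> {p, q, r, s, t}  [seen]
{p, q, r, s, t} --a--> {p, q, r, s, t}  [seen]
{p, q, r, s, t} --b--> {p, q, r, s, t}  [seen]
{p, q, r, t} --a--> {q, r, t}  [seen]
{p, q, r, t} --b--> {p, q, r, s, t}  [seen]
{q, r, t} --a--> {q, r, t}  [seen]
{q, r, t} --b--> {p, q, r, s, t}  [seen]
{p, s, t} --a--> {p, q, s, t}  [new]
{p, s, t} --b--> {p, q, r, s, t}  [seen]
{p, q, s, t} --a--> {p, q, r, s, t}  [seen]
{p, q, s, t} --b--> {p, q, r, s, t}  [seen]
Reachable DFA states: {p}, {q}, {q, s, t}, {r}, {p, q, r}, {p, q, r, s, t}, {p, q, r, t}, {q, r, t}, {p, s, t}, {p, q, s, t}.
{q, r, s, t} is not among them.

no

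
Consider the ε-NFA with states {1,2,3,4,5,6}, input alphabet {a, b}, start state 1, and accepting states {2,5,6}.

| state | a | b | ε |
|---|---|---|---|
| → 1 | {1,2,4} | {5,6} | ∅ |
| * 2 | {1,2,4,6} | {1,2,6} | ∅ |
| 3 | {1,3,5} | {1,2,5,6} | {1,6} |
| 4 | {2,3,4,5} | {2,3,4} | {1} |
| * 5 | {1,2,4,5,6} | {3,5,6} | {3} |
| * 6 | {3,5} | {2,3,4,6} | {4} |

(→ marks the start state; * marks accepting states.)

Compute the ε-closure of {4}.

{1,4}

Begin with {4}.
4 →ε {1}; add 1.
ε-closure = {1,4}.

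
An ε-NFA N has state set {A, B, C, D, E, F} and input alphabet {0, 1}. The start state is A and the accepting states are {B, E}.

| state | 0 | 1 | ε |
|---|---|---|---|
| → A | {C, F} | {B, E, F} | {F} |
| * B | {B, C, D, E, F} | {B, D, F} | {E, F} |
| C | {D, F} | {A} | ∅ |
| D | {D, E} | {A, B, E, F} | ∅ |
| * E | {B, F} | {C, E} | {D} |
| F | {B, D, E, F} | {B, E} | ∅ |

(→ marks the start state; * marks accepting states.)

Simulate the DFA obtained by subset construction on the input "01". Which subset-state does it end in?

{A, B, C, D, E, F}

Start: {A, F}.
δ(A,0) = {C, F}; δ(F,0) = {B, D, E, F}.
Union: {B, C, D, E, F}.
After 0: {B, C, D, E, F}.
δ(B,1) = {B, D, F}; δ(C,1) = {A}; δ(D,1) = {A, B, E, F}; δ(E,1) = {C, E}; δ(F,1) = {B, E}.
Union: {A, B, C, D, E, F}.
After 1: {A, B, C, D, E, F}.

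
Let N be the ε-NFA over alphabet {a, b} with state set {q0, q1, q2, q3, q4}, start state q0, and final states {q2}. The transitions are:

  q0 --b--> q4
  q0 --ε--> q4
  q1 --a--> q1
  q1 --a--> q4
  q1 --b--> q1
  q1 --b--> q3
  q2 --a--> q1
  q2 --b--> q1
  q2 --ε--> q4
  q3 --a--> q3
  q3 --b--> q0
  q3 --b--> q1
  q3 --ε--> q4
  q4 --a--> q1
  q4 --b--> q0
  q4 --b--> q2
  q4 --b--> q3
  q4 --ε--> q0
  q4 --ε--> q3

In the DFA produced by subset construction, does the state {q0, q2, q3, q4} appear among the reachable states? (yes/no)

Start state of the DFA: {q0, q3, q4} (ε-closure of the NFA start).
{q0, q3, q4} --a--> {q0, q1, q3, q4}  [new]
{q0, q3, q4} --b--> {q0, q1, q2, q3, q4}  [new]
{q0, q1, q3, q4} --a--> {q0, q1, q3, q4}  [seen]
{q0, q1, q3, q4} --b--> {q0, q1, q2, q3, q4}  [seen]
{q0, q1, q2, q3, q4} --a--> {q0, q1, q3, q4}  [seen]
{q0, q1, q2, q3, q4} --b--> {q0, q1, q2, q3, q4}  [seen]
Reachable DFA states: {q0, q3, q4}, {q0, q1, q3, q4}, {q0, q1, q2, q3, q4}.
{q0, q2, q3, q4} is not among them.

no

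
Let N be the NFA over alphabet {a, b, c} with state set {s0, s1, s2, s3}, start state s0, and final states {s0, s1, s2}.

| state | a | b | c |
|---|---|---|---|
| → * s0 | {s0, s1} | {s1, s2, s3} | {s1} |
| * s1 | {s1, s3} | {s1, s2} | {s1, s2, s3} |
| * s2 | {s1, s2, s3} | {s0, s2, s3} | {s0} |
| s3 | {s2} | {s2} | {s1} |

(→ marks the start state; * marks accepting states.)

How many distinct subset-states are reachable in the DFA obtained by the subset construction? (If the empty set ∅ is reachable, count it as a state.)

8

Start state of the DFA: {s0}.
{s0} --a--> {s0, s1}  [new]
{s0} --b--> {s1, s2, s3}  [new]
{s0} --c--> {s1}  [new]
{s0, s1} --a--> {s0, s1, s3}  [new]
{s0, s1} --b--> {s1, s2, s3}  [seen]
{s0, s1} --c--> {s1, s2, s3}  [seen]
{s1, s2, s3} --a--> {s1, s2, s3}  [seen]
{s1, s2, s3} --b--> {s0, s1, s2, s3}  [new]
{s1, s2, s3} --c--> {s0, s1, s2, s3}  [seen]
{s1} --a--> {s1, s3}  [new]
{s1} --b--> {s1, s2}  [new]
{s1} --c--> {s1, s2, s3}  [seen]
{s0, s1, s3} --a--> {s0, s1, s2, s3}  [seen]
{s0, s1, s3} --b--> {s1, s2, s3}  [seen]
{s0, s1, s3} --c--> {s1, s2, s3}  [seen]
{s0, s1, s2, s3} --a--> {s0, s1, s2, s3}  [seen]
{s0, s1, s2, s3} --b--> {s0, s1, s2, s3}  [seen]
{s0, s1, s2, s3} --c--> {s0, s1, s2, s3}  [seen]
{s1, s3} --a--> {s1, s2, s3}  [seen]
{s1, s3} --b--> {s1, s2}  [seen]
{s1, s3} --c--> {s1, s2, s3}  [seen]
{s1, s2} --a--> {s1, s2, s3}  [seen]
{s1, s2} --b--> {s0, s1, s2, s3}  [seen]
{s1, s2} --c--> {s0, s1, s2, s3}  [seen]
Reachable DFA states: {s0}, {s0, s1}, {s1, s2, s3}, {s1}, {s0, s1, s3}, {s0, s1, s2, s3}, {s1, s3}, {s1, s2}.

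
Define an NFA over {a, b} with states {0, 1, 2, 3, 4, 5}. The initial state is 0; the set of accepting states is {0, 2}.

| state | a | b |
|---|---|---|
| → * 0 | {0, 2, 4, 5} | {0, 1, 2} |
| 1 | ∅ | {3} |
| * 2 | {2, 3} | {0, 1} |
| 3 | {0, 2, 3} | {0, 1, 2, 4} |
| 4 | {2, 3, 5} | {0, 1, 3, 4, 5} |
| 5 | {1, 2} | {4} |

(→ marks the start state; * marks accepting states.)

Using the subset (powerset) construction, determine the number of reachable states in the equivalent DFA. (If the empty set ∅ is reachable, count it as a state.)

Start state of the DFA: {0}.
{0} --a--> {0, 2, 4, 5}  [new]
{0} --b--> {0, 1, 2}  [new]
{0, 2, 4, 5} --a--> {0, 1, 2, 3, 4, 5}  [new]
{0, 2, 4, 5} --b--> {0, 1, 2, 3, 4, 5}  [seen]
{0, 1, 2} --a--> {0, 2, 3, 4, 5}  [new]
{0, 1, 2} --b--> {0, 1, 2, 3}  [new]
{0, 1, 2, 3, 4, 5} --a--> {0, 1, 2, 3, 4, 5}  [seen]
{0, 1, 2, 3, 4, 5} --b--> {0, 1, 2, 3, 4, 5}  [seen]
{0, 2, 3, 4, 5} --a--> {0, 1, 2, 3, 4, 5}  [seen]
{0, 2, 3, 4, 5} --b--> {0, 1, 2, 3, 4, 5}  [seen]
{0, 1, 2, 3} --a--> {0, 2, 3, 4, 5}  [seen]
{0, 1, 2, 3} --b--> {0, 1, 2, 3, 4}  [new]
{0, 1, 2, 3, 4} --a--> {0, 2, 3, 4, 5}  [seen]
{0, 1, 2, 3, 4} --b--> {0, 1, 2, 3, 4, 5}  [seen]
Reachable DFA states: {0}, {0, 2, 4, 5}, {0, 1, 2}, {0, 1, 2, 3, 4, 5}, {0, 2, 3, 4, 5}, {0, 1, 2, 3}, {0, 1, 2, 3, 4}.

7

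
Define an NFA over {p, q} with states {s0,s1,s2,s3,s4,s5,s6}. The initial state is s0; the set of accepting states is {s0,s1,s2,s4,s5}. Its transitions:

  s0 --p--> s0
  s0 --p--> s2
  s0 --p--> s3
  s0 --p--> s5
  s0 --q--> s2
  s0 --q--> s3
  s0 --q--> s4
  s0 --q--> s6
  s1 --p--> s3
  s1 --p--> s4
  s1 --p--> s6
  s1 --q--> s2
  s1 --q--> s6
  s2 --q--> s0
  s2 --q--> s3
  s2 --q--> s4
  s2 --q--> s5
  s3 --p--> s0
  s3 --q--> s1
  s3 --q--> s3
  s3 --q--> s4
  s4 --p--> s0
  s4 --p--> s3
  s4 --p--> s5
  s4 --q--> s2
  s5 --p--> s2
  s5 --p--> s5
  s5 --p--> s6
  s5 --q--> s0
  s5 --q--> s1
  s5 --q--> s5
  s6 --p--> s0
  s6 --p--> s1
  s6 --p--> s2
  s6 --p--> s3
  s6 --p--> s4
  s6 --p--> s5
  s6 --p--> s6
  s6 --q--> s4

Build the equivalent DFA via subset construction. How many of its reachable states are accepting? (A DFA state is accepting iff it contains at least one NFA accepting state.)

7

Start state of the DFA: {s0}.
{s0} --p--> {s0,s2,s3,s5}  [new]
{s0} --q--> {s2,s3,s4,s6}  [new]
{s0,s2,s3,s5} --p--> {s0,s2,s3,s5,s6}  [new]
{s0,s2,s3,s5} --q--> {s0,s1,s2,s3,s4,s5,s6}  [new]
{s2,s3,s4,s6} --p--> {s0,s1,s2,s3,s4,s5,s6}  [seen]
{s2,s3,s4,s6} --q--> {s0,s1,s2,s3,s4,s5}  [new]
{s0,s2,s3,s5,s6} --p--> {s0,s1,s2,s3,s4,s5,s6}  [seen]
{s0,s2,s3,s5,s6} --q--> {s0,s1,s2,s3,s4,s5,s6}  [seen]
{s0,s1,s2,s3,s4,s5,s6} --p--> {s0,s1,s2,s3,s4,s5,s6}  [seen]
{s0,s1,s2,s3,s4,s5,s6} --q--> {s0,s1,s2,s3,s4,s5,s6}  [seen]
{s0,s1,s2,s3,s4,s5} --p--> {s0,s2,s3,s4,s5,s6}  [new]
{s0,s1,s2,s3,s4,s5} --q--> {s0,s1,s2,s3,s4,s5,s6}  [seen]
{s0,s2,s3,s4,s5,s6} --p--> {s0,s1,s2,s3,s4,s5,s6}  [seen]
{s0,s2,s3,s4,s5,s6} --q--> {s0,s1,s2,s3,s4,s5,s6}  [seen]
Reachable DFA states: {s0}, {s0,s2,s3,s5}, {s2,s3,s4,s6}, {s0,s2,s3,s5,s6}, {s0,s1,s2,s3,s4,s5,s6}, {s0,s1,s2,s3,s4,s5}, {s0,s2,s3,s4,s5,s6}.
Accepting DFA states (contain an NFA accepting state): {s0}, {s0,s2,s3,s5}, {s2,s3,s4,s6}, {s0,s2,s3,s5,s6}, {s0,s1,s2,s3,s4,s5,s6}, {s0,s1,s2,s3,s4,s5}, {s0,s2,s3,s4,s5,s6}.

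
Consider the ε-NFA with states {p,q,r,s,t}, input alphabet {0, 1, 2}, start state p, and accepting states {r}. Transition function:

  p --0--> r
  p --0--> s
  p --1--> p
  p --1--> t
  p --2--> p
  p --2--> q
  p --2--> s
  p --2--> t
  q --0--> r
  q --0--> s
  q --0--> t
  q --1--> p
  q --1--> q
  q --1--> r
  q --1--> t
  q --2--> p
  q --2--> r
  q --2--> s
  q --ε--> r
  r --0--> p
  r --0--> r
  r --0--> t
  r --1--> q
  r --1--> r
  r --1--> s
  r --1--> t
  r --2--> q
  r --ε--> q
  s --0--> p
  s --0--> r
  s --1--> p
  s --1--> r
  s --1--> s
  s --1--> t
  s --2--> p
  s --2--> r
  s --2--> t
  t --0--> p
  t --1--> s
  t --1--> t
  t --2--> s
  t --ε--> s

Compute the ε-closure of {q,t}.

Begin with {q,t}.
q →ε {r}; add r.
t →ε {s}; add s.
ε-closure = {q,r,s,t}.

{q,r,s,t}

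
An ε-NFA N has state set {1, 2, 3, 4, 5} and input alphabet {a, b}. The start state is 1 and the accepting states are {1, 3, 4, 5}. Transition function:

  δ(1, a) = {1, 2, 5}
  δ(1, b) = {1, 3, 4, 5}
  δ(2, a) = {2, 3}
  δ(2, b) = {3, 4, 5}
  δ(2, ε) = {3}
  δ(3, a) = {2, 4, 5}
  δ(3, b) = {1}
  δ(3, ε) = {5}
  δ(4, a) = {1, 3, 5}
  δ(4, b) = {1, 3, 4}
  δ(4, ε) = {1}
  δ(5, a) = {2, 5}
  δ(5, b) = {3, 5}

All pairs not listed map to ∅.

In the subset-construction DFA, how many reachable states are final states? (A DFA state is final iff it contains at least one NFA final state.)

Start state of the DFA: {1} (ε-closure of the NFA start).
{1} --a--> {1, 2, 3, 5}  [new]
{1} --b--> {1, 3, 4, 5}  [new]
{1, 2, 3, 5} --a--> {1, 2, 3, 4, 5}  [new]
{1, 2, 3, 5} --b--> {1, 3, 4, 5}  [seen]
{1, 3, 4, 5} --a--> {1, 2, 3, 4, 5}  [seen]
{1, 3, 4, 5} --b--> {1, 3, 4, 5}  [seen]
{1, 2, 3, 4, 5} --a--> {1, 2, 3, 4, 5}  [seen]
{1, 2, 3, 4, 5} --b--> {1, 3, 4, 5}  [seen]
Reachable DFA states: {1}, {1, 2, 3, 5}, {1, 3, 4, 5}, {1, 2, 3, 4, 5}.
Accepting DFA states (contain an NFA accepting state): {1}, {1, 2, 3, 5}, {1, 3, 4, 5}, {1, 2, 3, 4, 5}.

4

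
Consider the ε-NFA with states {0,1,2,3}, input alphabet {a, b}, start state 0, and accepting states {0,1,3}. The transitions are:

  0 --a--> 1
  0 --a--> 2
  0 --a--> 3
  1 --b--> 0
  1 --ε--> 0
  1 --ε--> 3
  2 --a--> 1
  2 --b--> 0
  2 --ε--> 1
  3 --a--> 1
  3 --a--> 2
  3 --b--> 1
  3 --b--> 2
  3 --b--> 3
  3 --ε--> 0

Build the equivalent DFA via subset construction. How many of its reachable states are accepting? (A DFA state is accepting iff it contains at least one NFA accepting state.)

2

Start state of the DFA: {0} (ε-closure of the NFA start).
{0} --a--> {0,1,2,3}  [new]
{0} --b--> ∅  [new]
{0,1,2,3} --a--> {0,1,2,3}  [seen]
{0,1,2,3} --b--> {0,1,2,3}  [seen]
∅ --a--> ∅  [seen]
∅ --b--> ∅  [seen]
Reachable DFA states: {0}, {0,1,2,3}, ∅.
Accepting DFA states (contain an NFA accepting state): {0}, {0,1,2,3}.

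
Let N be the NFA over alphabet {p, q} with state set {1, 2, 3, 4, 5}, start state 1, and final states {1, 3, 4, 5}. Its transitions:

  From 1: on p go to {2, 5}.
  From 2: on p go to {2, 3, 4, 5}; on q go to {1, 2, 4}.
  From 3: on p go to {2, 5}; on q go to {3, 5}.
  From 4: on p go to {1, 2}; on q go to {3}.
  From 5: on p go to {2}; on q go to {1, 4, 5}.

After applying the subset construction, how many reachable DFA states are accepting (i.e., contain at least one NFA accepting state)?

5

Start state of the DFA: {1}.
{1} --p--> {2, 5}  [new]
{1} --q--> ∅  [new]
{2, 5} --p--> {2, 3, 4, 5}  [new]
{2, 5} --q--> {1, 2, 4, 5}  [new]
∅ --p--> ∅  [seen]
∅ --q--> ∅  [seen]
{2, 3, 4, 5} --p--> {1, 2, 3, 4, 5}  [new]
{2, 3, 4, 5} --q--> {1, 2, 3, 4, 5}  [seen]
{1, 2, 4, 5} --p--> {1, 2, 3, 4, 5}  [seen]
{1, 2, 4, 5} --q--> {1, 2, 3, 4, 5}  [seen]
{1, 2, 3, 4, 5} --p--> {1, 2, 3, 4, 5}  [seen]
{1, 2, 3, 4, 5} --q--> {1, 2, 3, 4, 5}  [seen]
Reachable DFA states: {1}, {2, 5}, ∅, {2, 3, 4, 5}, {1, 2, 4, 5}, {1, 2, 3, 4, 5}.
Accepting DFA states (contain an NFA accepting state): {1}, {2, 5}, {2, 3, 4, 5}, {1, 2, 4, 5}, {1, 2, 3, 4, 5}.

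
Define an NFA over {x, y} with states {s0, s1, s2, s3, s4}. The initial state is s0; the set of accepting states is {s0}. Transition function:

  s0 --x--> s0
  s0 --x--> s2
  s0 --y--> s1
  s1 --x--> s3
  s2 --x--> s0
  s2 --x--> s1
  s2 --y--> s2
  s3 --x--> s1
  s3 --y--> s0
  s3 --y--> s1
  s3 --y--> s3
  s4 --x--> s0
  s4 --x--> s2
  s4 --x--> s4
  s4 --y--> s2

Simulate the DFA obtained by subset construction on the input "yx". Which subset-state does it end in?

Start: {s0}.
δ(s0,y) = {s1}.
Union: {s1}.
After y: {s1}.
δ(s1,x) = {s3}.
Union: {s3}.
After x: {s3}.

{s3}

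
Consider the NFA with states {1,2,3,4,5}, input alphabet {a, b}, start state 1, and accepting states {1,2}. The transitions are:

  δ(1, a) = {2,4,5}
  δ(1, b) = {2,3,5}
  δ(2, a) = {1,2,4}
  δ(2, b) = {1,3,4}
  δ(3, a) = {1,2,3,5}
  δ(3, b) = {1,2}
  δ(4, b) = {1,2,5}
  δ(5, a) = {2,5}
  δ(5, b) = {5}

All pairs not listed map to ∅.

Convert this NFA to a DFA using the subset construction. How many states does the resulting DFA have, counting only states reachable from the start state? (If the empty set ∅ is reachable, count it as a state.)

Start state of the DFA: {1}.
{1} --a--> {2,4,5}  [new]
{1} --b--> {2,3,5}  [new]
{2,4,5} --a--> {1,2,4,5}  [new]
{2,4,5} --b--> {1,2,3,4,5}  [new]
{2,3,5} --a--> {1,2,3,4,5}  [seen]
{2,3,5} --b--> {1,2,3,4,5}  [seen]
{1,2,4,5} --a--> {1,2,4,5}  [seen]
{1,2,4,5} --b--> {1,2,3,4,5}  [seen]
{1,2,3,4,5} --a--> {1,2,3,4,5}  [seen]
{1,2,3,4,5} --b--> {1,2,3,4,5}  [seen]
Reachable DFA states: {1}, {2,4,5}, {2,3,5}, {1,2,4,5}, {1,2,3,4,5}.

5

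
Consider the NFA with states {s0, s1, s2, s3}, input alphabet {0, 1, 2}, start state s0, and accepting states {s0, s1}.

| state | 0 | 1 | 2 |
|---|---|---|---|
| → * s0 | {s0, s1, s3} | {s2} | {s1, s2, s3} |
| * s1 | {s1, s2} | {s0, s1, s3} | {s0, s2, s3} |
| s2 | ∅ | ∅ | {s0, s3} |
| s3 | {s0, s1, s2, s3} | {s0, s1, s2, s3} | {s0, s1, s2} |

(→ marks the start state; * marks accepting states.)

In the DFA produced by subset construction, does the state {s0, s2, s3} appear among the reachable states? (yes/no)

no

Start state of the DFA: {s0}.
{s0} --0--> {s0, s1, s3}  [new]
{s0} --1--> {s2}  [new]
{s0} --2--> {s1, s2, s3}  [new]
{s0, s1, s3} --0--> {s0, s1, s2, s3}  [new]
{s0, s1, s3} --1--> {s0, s1, s2, s3}  [seen]
{s0, s1, s3} --2--> {s0, s1, s2, s3}  [seen]
{s2} --0--> ∅  [new]
{s2} --1--> ∅  [seen]
{s2} --2--> {s0, s3}  [new]
{s1, s2, s3} --0--> {s0, s1, s2, s3}  [seen]
{s1, s2, s3} --1--> {s0, s1, s2, s3}  [seen]
{s1, s2, s3} --2--> {s0, s1, s2, s3}  [seen]
{s0, s1, s2, s3} --0--> {s0, s1, s2, s3}  [seen]
{s0, s1, s2, s3} --1--> {s0, s1, s2, s3}  [seen]
{s0, s1, s2, s3} --2--> {s0, s1, s2, s3}  [seen]
∅ --0--> ∅  [seen]
∅ --1--> ∅  [seen]
∅ --2--> ∅  [seen]
{s0, s3} --0--> {s0, s1, s2, s3}  [seen]
{s0, s3} --1--> {s0, s1, s2, s3}  [seen]
{s0, s3} --2--> {s0, s1, s2, s3}  [seen]
Reachable DFA states: {s0}, {s0, s1, s3}, {s2}, {s1, s2, s3}, {s0, s1, s2, s3}, ∅, {s0, s3}.
{s0, s2, s3} is not among them.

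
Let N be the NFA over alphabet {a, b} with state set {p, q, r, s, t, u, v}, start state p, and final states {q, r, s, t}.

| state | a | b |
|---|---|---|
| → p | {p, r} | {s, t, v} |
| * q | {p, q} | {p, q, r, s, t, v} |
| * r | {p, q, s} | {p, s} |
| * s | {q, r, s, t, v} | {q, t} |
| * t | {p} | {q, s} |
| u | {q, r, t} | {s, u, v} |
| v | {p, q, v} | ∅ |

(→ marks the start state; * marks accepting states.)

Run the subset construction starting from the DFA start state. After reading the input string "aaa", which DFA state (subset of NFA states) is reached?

Start: {p}.
δ(p,a) = {p, r}.
Union: {p, r}.
After a: {p, r}.
δ(p,a) = {p, r}; δ(r,a) = {p, q, s}.
Union: {p, q, r, s}.
After a: {p, q, r, s}.
δ(p,a) = {p, r}; δ(q,a) = {p, q}; δ(r,a) = {p, q, s}; δ(s,a) = {q, r, s, t, v}.
Union: {p, q, r, s, t, v}.
After a: {p, q, r, s, t, v}.

{p, q, r, s, t, v}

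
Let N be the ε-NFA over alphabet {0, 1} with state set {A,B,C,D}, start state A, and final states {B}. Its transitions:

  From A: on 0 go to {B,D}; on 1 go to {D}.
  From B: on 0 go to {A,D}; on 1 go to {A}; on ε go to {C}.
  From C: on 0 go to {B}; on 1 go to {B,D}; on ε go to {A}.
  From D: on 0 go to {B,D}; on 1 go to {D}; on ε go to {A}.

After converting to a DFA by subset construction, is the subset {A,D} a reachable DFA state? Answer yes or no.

yes

Start state of the DFA: {A} (ε-closure of the NFA start).
{A} --0--> {A,B,C,D}  [new]
{A} --1--> {A,D}  [new]
{A,B,C,D} --0--> {A,B,C,D}  [seen]
{A,B,C,D} --1--> {A,B,C,D}  [seen]
{A,D} --0--> {A,B,C,D}  [seen]
{A,D} --1--> {A,D}  [seen]
Reachable DFA states: {A}, {A,B,C,D}, {A,D}.
{A,D} is among them.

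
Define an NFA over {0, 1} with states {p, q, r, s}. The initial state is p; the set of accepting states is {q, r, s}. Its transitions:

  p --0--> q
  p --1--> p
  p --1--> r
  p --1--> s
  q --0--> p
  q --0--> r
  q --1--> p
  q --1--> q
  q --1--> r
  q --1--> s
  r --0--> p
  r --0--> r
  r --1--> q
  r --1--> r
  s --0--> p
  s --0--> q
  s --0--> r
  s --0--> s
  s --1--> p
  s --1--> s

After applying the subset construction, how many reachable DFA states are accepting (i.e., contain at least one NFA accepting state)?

5

Start state of the DFA: {p}.
{p} --0--> {q}  [new]
{p} --1--> {p, r, s}  [new]
{q} --0--> {p, r}  [new]
{q} --1--> {p, q, r, s}  [new]
{p, r, s} --0--> {p, q, r, s}  [seen]
{p, r, s} --1--> {p, q, r, s}  [seen]
{p, r} --0--> {p, q, r}  [new]
{p, r} --1--> {p, q, r, s}  [seen]
{p, q, r, s} --0--> {p, q, r, s}  [seen]
{p, q, r, s} --1--> {p, q, r, s}  [seen]
{p, q, r} --0--> {p, q, r}  [seen]
{p, q, r} --1--> {p, q, r, s}  [seen]
Reachable DFA states: {p}, {q}, {p, r, s}, {p, r}, {p, q, r, s}, {p, q, r}.
Accepting DFA states (contain an NFA accepting state): {q}, {p, r, s}, {p, r}, {p, q, r, s}, {p, q, r}.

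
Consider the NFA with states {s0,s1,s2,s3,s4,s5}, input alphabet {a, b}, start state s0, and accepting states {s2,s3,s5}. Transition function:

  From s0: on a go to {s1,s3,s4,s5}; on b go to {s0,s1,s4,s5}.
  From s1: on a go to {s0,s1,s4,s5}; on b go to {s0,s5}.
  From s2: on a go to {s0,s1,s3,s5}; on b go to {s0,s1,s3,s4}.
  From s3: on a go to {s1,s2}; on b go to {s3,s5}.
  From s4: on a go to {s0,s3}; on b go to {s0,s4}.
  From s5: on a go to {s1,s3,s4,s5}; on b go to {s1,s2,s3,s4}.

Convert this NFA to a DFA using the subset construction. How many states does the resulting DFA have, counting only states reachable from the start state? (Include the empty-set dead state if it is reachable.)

5

Start state of the DFA: {s0}.
{s0} --a--> {s1,s3,s4,s5}  [new]
{s0} --b--> {s0,s1,s4,s5}  [new]
{s1,s3,s4,s5} --a--> {s0,s1,s2,s3,s4,s5}  [new]
{s1,s3,s4,s5} --b--> {s0,s1,s2,s3,s4,s5}  [seen]
{s0,s1,s4,s5} --a--> {s0,s1,s3,s4,s5}  [new]
{s0,s1,s4,s5} --b--> {s0,s1,s2,s3,s4,s5}  [seen]
{s0,s1,s2,s3,s4,s5} --a--> {s0,s1,s2,s3,s4,s5}  [seen]
{s0,s1,s2,s3,s4,s5} --b--> {s0,s1,s2,s3,s4,s5}  [seen]
{s0,s1,s3,s4,s5} --a--> {s0,s1,s2,s3,s4,s5}  [seen]
{s0,s1,s3,s4,s5} --b--> {s0,s1,s2,s3,s4,s5}  [seen]
Reachable DFA states: {s0}, {s1,s3,s4,s5}, {s0,s1,s4,s5}, {s0,s1,s2,s3,s4,s5}, {s0,s1,s3,s4,s5}.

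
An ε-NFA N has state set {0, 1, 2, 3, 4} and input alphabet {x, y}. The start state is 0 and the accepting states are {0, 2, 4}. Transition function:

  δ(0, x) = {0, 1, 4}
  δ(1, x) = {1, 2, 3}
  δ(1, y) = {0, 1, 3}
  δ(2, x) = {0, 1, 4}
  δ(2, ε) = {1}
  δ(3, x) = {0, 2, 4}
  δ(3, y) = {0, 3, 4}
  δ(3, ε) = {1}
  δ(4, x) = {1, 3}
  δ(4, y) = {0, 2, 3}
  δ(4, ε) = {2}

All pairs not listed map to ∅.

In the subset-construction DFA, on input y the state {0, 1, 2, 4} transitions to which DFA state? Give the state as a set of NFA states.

δ(0,y) = ∅; δ(1,y) = {0, 1, 3}; δ(2,y) = ∅; δ(4,y) = {0, 2, 3}.
Union: {0, 1, 2, 3}.

{0, 1, 2, 3}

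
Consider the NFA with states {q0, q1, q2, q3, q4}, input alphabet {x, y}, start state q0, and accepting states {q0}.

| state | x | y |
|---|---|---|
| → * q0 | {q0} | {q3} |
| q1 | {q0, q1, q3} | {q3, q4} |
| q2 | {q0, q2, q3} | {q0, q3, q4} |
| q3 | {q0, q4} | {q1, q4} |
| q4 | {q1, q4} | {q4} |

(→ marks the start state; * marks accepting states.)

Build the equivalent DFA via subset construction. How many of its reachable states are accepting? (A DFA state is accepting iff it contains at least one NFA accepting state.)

4

Start state of the DFA: {q0}.
{q0} --x--> {q0}  [seen]
{q0} --y--> {q3}  [new]
{q3} --x--> {q0, q4}  [new]
{q3} --y--> {q1, q4}  [new]
{q0, q4} --x--> {q0, q1, q4}  [new]
{q0, q4} --y--> {q3, q4}  [new]
{q1, q4} --x--> {q0, q1, q3, q4}  [new]
{q1, q4} --y--> {q3, q4}  [seen]
{q0, q1, q4} --x--> {q0, q1, q3, q4}  [seen]
{q0, q1, q4} --y--> {q3, q4}  [seen]
{q3, q4} --x--> {q0, q1, q4}  [seen]
{q3, q4} --y--> {q1, q4}  [seen]
{q0, q1, q3, q4} --x--> {q0, q1, q3, q4}  [seen]
{q0, q1, q3, q4} --y--> {q1, q3, q4}  [new]
{q1, q3, q4} --x--> {q0, q1, q3, q4}  [seen]
{q1, q3, q4} --y--> {q1, q3, q4}  [seen]
Reachable DFA states: {q0}, {q3}, {q0, q4}, {q1, q4}, {q0, q1, q4}, {q3, q4}, {q0, q1, q3, q4}, {q1, q3, q4}.
Accepting DFA states (contain an NFA accepting state): {q0}, {q0, q4}, {q0, q1, q4}, {q0, q1, q3, q4}.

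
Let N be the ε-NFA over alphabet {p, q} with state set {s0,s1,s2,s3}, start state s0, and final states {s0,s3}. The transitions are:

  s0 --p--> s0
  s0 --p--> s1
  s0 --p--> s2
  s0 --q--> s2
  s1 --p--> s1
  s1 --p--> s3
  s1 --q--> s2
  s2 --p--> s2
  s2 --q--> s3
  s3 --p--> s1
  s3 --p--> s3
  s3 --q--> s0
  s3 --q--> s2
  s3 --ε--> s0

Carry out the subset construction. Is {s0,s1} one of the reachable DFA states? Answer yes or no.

no

Start state of the DFA: {s0} (ε-closure of the NFA start).
{s0} --p--> {s0,s1,s2}  [new]
{s0} --q--> {s2}  [new]
{s0,s1,s2} --p--> {s0,s1,s2,s3}  [new]
{s0,s1,s2} --q--> {s0,s2,s3}  [new]
{s2} --p--> {s2}  [seen]
{s2} --q--> {s0,s3}  [new]
{s0,s1,s2,s3} --p--> {s0,s1,s2,s3}  [seen]
{s0,s1,s2,s3} --q--> {s0,s2,s3}  [seen]
{s0,s2,s3} --p--> {s0,s1,s2,s3}  [seen]
{s0,s2,s3} --q--> {s0,s2,s3}  [seen]
{s0,s3} --p--> {s0,s1,s2,s3}  [seen]
{s0,s3} --q--> {s0,s2}  [new]
{s0,s2} --p--> {s0,s1,s2}  [seen]
{s0,s2} --q--> {s0,s2,s3}  [seen]
Reachable DFA states: {s0}, {s0,s1,s2}, {s2}, {s0,s1,s2,s3}, {s0,s2,s3}, {s0,s3}, {s0,s2}.
{s0,s1} is not among them.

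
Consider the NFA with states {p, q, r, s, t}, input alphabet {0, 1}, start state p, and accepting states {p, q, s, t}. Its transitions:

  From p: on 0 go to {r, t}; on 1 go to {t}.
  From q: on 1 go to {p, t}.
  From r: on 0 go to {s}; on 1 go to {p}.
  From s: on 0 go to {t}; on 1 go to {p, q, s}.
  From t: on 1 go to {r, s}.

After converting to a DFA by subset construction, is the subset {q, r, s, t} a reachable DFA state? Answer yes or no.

no

Start state of the DFA: {p}.
{p} --0--> {r, t}  [new]
{p} --1--> {t}  [new]
{r, t} --0--> {s}  [new]
{r, t} --1--> {p, r, s}  [new]
{t} --0--> ∅  [new]
{t} --1--> {r, s}  [new]
{s} --0--> {t}  [seen]
{s} --1--> {p, q, s}  [new]
{p, r, s} --0--> {r, s, t}  [new]
{p, r, s} --1--> {p, q, s, t}  [new]
∅ --0--> ∅  [seen]
∅ --1--> ∅  [seen]
{r, s} --0--> {s, t}  [new]
{r, s} --1--> {p, q, s}  [seen]
{p, q, s} --0--> {r, t}  [seen]
{p, q, s} --1--> {p, q, s, t}  [seen]
{r, s, t} --0--> {s, t}  [seen]
{r, s, t} --1--> {p, q, r, s}  [new]
{p, q, s, t} --0--> {r, t}  [seen]
{p, q, s, t} --1--> {p, q, r, s, t}  [new]
{s, t} --0--> {t}  [seen]
{s, t} --1--> {p, q, r, s}  [seen]
{p, q, r, s} --0--> {r, s, t}  [seen]
{p, q, r, s} --1--> {p, q, s, t}  [seen]
{p, q, r, s, t} --0--> {r, s, t}  [seen]
{p, q, r, s, t} --1--> {p, q, r, s, t}  [seen]
Reachable DFA states: {p}, {r, t}, {t}, {s}, {p, r, s}, ∅, {r, s}, {p, q, s}, {r, s, t}, {p, q, s, t}, {s, t}, {p, q, r, s}, {p, q, r, s, t}.
{q, r, s, t} is not among them.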